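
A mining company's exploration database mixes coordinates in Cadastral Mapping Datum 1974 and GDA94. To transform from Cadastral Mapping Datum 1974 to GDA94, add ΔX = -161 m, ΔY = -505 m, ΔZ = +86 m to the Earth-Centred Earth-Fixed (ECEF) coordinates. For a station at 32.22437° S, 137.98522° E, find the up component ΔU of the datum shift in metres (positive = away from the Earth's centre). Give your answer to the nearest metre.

ΔU = -231 m

The local up (radial) axis is (cos φ cos λ, cos φ sin λ, sin φ), giving ΔU = 101.193 − 285.943 − 45.858 = -230.61 m.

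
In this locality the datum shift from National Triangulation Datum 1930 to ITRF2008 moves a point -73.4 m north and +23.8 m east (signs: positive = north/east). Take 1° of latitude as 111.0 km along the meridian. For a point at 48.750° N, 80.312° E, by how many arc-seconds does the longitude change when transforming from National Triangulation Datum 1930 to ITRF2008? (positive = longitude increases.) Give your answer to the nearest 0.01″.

Δλ = 1.17″

At latitude 48.750°, cos φ = 0.659346.
1° of longitude at this latitude = 111.0 × cos φ = 73.19 km, so Δλ = 23.8 / 73187.4 = 0.0003252° = 1.171″.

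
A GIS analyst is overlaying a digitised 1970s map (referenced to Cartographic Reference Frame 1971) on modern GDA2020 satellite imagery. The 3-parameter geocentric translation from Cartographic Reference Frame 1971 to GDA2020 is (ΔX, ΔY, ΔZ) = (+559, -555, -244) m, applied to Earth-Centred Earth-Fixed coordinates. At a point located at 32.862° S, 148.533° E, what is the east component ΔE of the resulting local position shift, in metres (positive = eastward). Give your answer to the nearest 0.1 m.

ΔE = 181.6 m

The local east axis at (φ, λ) is (−sin λ, cos λ, 0), so ΔE = −sin(148.533°)·559 + cos(148.533°)·(-555) = 181.58 m.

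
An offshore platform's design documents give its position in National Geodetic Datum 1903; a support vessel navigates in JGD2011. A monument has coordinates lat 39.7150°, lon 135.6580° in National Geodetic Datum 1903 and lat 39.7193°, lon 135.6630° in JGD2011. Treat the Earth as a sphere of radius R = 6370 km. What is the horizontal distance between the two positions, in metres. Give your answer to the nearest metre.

641 m

Δφ = 39.7193° − 39.7150° = +0.0043°; Δλ = 135.6630° − 135.6580° = +0.0050°.
1° along a meridian = πR/180 = 111177 m.
ΔN = Δφ × 111177 = 478.1 m; ΔE = Δλ × 111177 × cos(39.7150°) = +0.0050 × 111177 × 0.769232 = 427.6 m.
Distance = √(ΔE² + ΔN²) = √(427.6² + 478.1²) = 641.4 m.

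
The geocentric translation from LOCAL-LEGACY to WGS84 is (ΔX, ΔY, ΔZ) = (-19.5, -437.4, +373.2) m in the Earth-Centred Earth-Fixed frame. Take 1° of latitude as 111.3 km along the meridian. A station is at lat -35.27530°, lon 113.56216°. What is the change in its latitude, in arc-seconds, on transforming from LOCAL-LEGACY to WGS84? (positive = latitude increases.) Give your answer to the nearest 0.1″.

sin φ = -0.577506, cos φ = 0.816387, sin λ = 0.916627, cos λ = -0.399744.
North component: ΔN = −sin φ cos λ·ΔX − sin φ sin λ·ΔY + cos φ·ΔZ = −(-0.577506)(-0.399744)(-19.5) − (-0.577506)(0.916627)(-437.4) + (0.816387)(373.2) = 77.64 m.
1° of latitude spans 111300 m, so Δφ = 77.64 / 111300 × 3600 = 2.511″.

Δφ = 2.5″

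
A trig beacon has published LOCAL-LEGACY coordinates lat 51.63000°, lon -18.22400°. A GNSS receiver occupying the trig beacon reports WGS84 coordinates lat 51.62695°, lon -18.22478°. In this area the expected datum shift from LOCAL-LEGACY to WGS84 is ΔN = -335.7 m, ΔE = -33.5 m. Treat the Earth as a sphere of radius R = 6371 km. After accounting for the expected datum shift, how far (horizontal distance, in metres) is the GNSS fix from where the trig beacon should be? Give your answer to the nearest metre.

21 m

Observed coordinate differences: Δφ = -0.00305°, Δλ = -0.00078°.
Converting to metres (1° lat = 111195 m, cos φ = 0.620737): observed ΔN = -339.1 m, observed ΔE = -53.8 m.
Subtracting the expected shift leaves a residual of -339.1 − (-335.7) = -3.4 m north and -53.8 − (-33.5) = -20.3 m east.
Residual distance = √((-3.4)² + (-20.3)²) = 20.6 m.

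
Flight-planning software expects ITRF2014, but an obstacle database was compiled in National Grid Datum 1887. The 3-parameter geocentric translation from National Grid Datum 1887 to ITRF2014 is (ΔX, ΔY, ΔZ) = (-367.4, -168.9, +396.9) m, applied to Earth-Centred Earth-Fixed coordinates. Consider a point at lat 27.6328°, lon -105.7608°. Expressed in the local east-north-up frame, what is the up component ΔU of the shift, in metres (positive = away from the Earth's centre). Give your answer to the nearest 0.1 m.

At φ = 27.6328°, λ = -105.7608°: sin φ = 0.463803, cos φ = 0.885938, sin λ = -0.962404, cos λ = -0.271622.
ΔU = cos φ cos λ·ΔX + cos φ sin λ·ΔY + sin φ·ΔZ = (0.885938)(-0.271622)(-367.4) + (0.885938)(-0.962404)(-168.9) + (0.463803)(396.9) = 416.50 m.

ΔU = 416.5 m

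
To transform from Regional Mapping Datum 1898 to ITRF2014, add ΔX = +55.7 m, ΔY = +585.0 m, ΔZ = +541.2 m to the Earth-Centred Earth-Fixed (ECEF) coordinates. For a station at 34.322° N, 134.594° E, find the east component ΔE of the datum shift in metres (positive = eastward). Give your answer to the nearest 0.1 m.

The local east axis at (φ, λ) is (−sin λ, cos λ, 0), so ΔE = −sin(134.594°)·55.7 + cos(134.594°)·585.0 = -450.38 m.

ΔE = -450.4 m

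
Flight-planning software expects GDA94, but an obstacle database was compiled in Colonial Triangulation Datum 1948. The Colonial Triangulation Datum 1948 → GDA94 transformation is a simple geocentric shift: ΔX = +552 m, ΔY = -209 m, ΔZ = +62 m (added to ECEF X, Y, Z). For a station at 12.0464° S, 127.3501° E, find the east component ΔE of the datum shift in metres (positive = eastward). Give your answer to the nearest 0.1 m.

ΔE = -312.0 m

The local east axis at (φ, λ) is (−sin λ, cos λ, 0), so ΔE = −sin(127.3501°)·552 + cos(127.3501°)·(-209) = -312.01 m.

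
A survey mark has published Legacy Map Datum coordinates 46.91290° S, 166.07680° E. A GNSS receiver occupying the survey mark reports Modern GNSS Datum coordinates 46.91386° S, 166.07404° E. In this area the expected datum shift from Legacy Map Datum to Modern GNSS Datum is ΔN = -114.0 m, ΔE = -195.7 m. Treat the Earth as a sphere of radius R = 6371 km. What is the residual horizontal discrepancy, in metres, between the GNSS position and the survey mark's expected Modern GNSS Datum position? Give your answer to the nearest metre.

16 m

Observed coordinate differences: Δφ = -0.00096°, Δλ = -0.00276°.
Converting to metres (1° lat = 111195 m, cos φ = 0.683109): observed ΔN = -106.7 m, observed ΔE = -209.6 m.
Subtracting the expected shift leaves a residual of -106.7 − (-114.0) = 7.3 m north and -209.6 − (-195.7) = -13.9 m east.
Residual distance = √(7.3² + (-13.9)²) = 15.7 m.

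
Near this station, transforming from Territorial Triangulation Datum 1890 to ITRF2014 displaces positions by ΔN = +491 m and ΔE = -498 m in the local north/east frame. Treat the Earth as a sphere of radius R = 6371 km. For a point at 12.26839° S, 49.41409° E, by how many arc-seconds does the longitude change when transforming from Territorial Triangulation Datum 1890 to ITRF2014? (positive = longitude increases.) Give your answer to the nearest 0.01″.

At latitude -12.26839°, cos φ = 0.977163.
One radian of longitude at latitude φ spans R cos φ, so Δλ = ΔE / (R cos φ) = -498.0 / (6371000 × 0.977163) = -7.9994e-05 rad = -16.500″.

Δλ = -16.50″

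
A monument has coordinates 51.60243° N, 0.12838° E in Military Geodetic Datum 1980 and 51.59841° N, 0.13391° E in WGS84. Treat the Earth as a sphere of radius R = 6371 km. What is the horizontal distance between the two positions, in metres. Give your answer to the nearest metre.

Δφ = 51.59841° − 51.60243° = -0.00402°; Δλ = 0.13391° − 0.12838° = +0.00553°.
1° along a meridian = πR/180 = 111195 m.
ΔN = Δφ × 111195 = -447.0 m; ΔE = Δλ × 111195 × cos(51.60243°) = +0.00553 × 111195 × 0.621115 = 381.9 m.
Distance = √(ΔE² + ΔN²) = √(381.9² + (-447.0)²) = 587.9 m.

588 m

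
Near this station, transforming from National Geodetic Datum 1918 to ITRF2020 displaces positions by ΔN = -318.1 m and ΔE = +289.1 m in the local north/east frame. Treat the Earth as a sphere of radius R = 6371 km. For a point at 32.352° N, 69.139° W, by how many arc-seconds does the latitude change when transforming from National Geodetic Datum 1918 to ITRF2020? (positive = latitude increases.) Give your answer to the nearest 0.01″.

On a sphere of radius R, 1 rad of latitude = R, so Δφ = ΔN / R = -318.1 / 6371000 = -4.9929e-05 rad = -10.299″.

Δφ = -10.30″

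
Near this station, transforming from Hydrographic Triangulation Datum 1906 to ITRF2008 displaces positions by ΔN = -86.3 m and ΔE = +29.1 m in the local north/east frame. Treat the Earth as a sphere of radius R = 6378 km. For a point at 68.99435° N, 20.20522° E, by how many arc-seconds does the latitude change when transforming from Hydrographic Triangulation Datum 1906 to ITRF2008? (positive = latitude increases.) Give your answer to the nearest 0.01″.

Δφ = -2.79″

On a sphere of radius R, 1 rad of latitude = R, so Δφ = ΔN / R = -86.3 / 6378000 = -1.3531e-05 rad = -2.791″.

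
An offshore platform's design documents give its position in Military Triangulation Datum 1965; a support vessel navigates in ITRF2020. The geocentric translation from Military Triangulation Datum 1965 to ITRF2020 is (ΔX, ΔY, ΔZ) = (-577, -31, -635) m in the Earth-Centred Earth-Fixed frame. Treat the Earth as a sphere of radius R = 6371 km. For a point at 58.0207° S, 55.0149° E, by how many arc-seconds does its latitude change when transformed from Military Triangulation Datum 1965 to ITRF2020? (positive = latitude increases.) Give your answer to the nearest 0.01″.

sin φ = -0.848239, cos φ = 0.529613, sin λ = 0.819301, cos λ = 0.573363.
North component: ΔN = −sin φ cos λ·ΔX − sin φ sin λ·ΔY + cos φ·ΔZ = −(-0.848239)(0.573363)(-577) − (-0.848239)(0.819301)(-31) + (0.529613)(-635) = -638.47 m.
1° of latitude spans πR/180 = 111195 m, so Δφ = -638.47 / 111195 × 3600 = -20.671″.

Δφ = -20.67″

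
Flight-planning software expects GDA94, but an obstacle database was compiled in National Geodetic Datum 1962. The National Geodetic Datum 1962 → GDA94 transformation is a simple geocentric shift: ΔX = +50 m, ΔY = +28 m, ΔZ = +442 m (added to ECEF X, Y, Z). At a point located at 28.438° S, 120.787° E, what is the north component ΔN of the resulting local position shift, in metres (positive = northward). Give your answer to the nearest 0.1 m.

The local north axis is (−sin φ cos λ, −sin φ sin λ, cos φ), giving ΔN = -12.187 + 11.455 + 388.665 = 387.93 m.

ΔN = 387.9 m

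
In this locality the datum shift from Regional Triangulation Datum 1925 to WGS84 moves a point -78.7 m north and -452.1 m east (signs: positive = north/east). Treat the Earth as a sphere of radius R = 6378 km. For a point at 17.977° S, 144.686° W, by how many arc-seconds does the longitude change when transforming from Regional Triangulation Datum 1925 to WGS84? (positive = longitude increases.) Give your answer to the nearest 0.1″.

Δλ = -15.4″

At latitude -17.977°, cos φ = 0.951180.
One radian of longitude at latitude φ spans R cos φ, so Δλ = ΔE / (R cos φ) = -452.1 / (6378000 × 0.951180) = -7.4522e-05 rad = -15.371″.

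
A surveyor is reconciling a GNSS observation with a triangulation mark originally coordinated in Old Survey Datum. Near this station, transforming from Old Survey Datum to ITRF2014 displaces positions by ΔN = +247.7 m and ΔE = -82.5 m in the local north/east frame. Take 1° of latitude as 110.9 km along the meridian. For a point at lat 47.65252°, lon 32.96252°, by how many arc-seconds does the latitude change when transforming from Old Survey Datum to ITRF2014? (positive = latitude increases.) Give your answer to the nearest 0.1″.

1° of latitude = 110.9 km, so Δφ = 247.7 / 110900 = 0.0022335° = 8.041″.

Δφ = 8.0″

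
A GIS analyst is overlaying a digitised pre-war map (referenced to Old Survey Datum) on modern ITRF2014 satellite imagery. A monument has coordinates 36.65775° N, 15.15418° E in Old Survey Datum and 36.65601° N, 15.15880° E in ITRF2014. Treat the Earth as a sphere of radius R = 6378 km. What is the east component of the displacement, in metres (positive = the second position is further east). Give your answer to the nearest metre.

Δφ = 36.65601° − 36.65775° = -0.00174°; Δλ = 15.15880° − 15.15418° = +0.00462°.
1° along a meridian = πR/180 = 111317 m.
ΔN = Δφ × 111317 = -193.7 m; ΔE = Δλ × 111317 × cos(36.65775°) = +0.00462 × 111317 × 0.802216 = 412.6 m.

ΔE = 413 m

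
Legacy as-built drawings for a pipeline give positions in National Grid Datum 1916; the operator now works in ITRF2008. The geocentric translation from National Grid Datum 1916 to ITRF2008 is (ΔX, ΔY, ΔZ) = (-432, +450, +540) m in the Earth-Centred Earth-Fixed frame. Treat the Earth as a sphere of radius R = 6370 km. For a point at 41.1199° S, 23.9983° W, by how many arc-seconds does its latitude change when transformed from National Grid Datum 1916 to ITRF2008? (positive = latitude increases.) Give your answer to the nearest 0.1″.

Δφ = 0.9″

sin φ = -0.657637, cos φ = 0.753335, sin λ = -0.406710, cos λ = 0.913558.
North component: ΔN = −sin φ cos λ·ΔX − sin φ sin λ·ΔY + cos φ·ΔZ = −(-0.657637)(0.913558)(-432) − (-0.657637)(-0.406710)(450) + (0.753335)(540) = 26.90 m.
1° of latitude spans πR/180 = 111177 m, so Δφ = 26.90 / 111177 × 3600 = 0.871″.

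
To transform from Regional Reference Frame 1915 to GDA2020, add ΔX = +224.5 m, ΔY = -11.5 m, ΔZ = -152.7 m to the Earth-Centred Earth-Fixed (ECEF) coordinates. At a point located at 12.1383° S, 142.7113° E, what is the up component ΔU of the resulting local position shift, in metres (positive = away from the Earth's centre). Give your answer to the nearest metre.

At φ = -12.1383°, λ = 142.7113°: sin φ = -0.210272, cos φ = 0.977643, sin λ = 0.605832, cos λ = -0.795593.
ΔU = cos φ cos λ·ΔX + cos φ sin λ·ΔY + sin φ·ΔZ = (0.977643)(-0.795593)(224.5) + (0.977643)(0.605832)(-11.5) + (-0.210272)(-152.7) = -149.32 m.

ΔU = -149 m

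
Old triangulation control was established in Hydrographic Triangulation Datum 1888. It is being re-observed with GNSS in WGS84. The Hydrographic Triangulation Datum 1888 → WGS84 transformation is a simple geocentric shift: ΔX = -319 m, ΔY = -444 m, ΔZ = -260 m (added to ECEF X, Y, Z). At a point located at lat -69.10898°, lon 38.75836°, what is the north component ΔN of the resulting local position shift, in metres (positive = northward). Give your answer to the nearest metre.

ΔN = -585 m

At φ = -69.10898°, λ = 38.75836°: sin φ = -0.934260, cos φ = 0.356592, sin λ = 0.626037, cos λ = 0.779793.
ΔN = −sin φ cos λ·ΔX − sin φ sin λ·ΔY + cos φ·ΔZ = −(-0.934260)(0.779793)(-319) − (-0.934260)(0.626037)(-444) + (0.356592)(-260) = -584.80 m.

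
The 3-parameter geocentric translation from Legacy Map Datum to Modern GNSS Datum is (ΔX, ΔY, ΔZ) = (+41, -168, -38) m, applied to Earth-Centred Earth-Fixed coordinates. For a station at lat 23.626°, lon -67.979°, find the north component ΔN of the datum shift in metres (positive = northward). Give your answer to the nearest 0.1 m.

ΔN = -103.4 m

The local north axis is (−sin φ cos λ, −sin φ sin λ, cos φ), giving ΔN = -6.161 − 62.417 − 34.815 = -103.39 m.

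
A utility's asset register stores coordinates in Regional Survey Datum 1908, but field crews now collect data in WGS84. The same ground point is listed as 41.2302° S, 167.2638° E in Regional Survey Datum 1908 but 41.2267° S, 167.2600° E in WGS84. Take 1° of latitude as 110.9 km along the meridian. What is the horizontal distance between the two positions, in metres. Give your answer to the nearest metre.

Δφ = -41.2267° − -41.2302° = +0.0035°; Δλ = 167.2600° − 167.2638° = -0.0038°.
ΔN = Δφ × 110900 = 388.2 m; ΔE = Δλ × 110900 × cos(-41.2302°) = -0.0038 × 110900 × 0.752068 = -316.9 m.
Distance = √(ΔE² + ΔN²) = √((-316.9)² + 388.2²) = 501.1 m.

501 m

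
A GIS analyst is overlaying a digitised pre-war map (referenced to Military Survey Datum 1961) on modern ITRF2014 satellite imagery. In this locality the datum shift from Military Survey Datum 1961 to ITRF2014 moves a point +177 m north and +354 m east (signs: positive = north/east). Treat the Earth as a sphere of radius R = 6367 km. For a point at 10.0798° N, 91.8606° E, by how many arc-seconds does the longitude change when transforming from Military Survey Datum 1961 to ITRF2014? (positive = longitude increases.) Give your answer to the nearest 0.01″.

At latitude 10.0798°, cos φ = 0.984565.
One radian of longitude at latitude φ spans R cos φ, so Δλ = ΔE / (R cos φ) = 354.0 / (6367000 × 0.984565) = 5.6471e-05 rad = 11.648″.

Δλ = 11.65″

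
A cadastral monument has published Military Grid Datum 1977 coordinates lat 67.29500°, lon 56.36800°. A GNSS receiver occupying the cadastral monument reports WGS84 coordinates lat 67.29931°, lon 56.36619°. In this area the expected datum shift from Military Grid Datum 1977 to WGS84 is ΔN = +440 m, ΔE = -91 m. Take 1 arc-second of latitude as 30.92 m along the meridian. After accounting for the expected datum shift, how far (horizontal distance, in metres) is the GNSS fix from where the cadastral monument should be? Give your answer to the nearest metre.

Observed coordinate differences: Δφ = +0.00431°, Δλ = -0.00181°.
Converting to metres (1° lat = 111312 m, cos φ = 0.385987): observed ΔN = 479.8 m, observed ΔE = -77.8 m.
Subtracting the expected shift leaves a residual of 479.8 − (440) = 39.8 m north and -77.8 − (-91) = 13.2 m east.
Residual distance = √(39.8² + 13.2²) = 41.9 m.

42 m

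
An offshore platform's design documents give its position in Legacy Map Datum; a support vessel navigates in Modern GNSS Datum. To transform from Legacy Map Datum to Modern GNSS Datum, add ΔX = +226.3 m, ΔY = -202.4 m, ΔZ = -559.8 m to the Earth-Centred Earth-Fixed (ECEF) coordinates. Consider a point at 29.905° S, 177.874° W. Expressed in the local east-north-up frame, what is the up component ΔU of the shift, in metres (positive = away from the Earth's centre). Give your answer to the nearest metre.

The local up (radial) axis is (cos φ cos λ, cos φ sin λ, sin φ), giving ΔU = -196.034 + 6.509 + 279.096 = 89.57 m.

ΔU = 90 m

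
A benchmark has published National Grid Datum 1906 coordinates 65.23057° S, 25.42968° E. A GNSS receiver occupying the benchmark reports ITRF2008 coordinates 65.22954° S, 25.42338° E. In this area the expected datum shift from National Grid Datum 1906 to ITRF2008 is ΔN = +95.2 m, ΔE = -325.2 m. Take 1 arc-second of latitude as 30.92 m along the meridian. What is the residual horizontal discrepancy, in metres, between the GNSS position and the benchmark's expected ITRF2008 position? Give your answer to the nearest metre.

Observed coordinate differences: Δφ = +0.00103°, Δλ = -0.00630°.
Converting to metres (1° lat = 111312 m, cos φ = 0.418968): observed ΔN = 114.7 m, observed ΔE = -293.8 m.
Subtracting the expected shift leaves a residual of 114.7 − (95.2) = 19.5 m north and -293.8 − (-325.2) = 31.4 m east.
Residual distance = √(19.5² + 31.4²) = 36.9 m.

37 m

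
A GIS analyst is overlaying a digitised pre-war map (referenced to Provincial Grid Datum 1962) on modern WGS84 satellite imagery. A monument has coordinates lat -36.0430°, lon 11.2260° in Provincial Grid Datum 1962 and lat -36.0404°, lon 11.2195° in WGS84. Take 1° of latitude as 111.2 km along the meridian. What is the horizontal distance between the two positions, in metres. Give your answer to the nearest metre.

652 m

Δφ = -36.0404° − -36.0430° = +0.0026°; Δλ = 11.2195° − 11.2260° = -0.0065°.
ΔN = Δφ × 111200 = 289.1 m; ΔE = Δλ × 111200 × cos(-36.0430°) = -0.0065 × 111200 × 0.808576 = -584.4 m.
Distance = √(ΔE² + ΔN²) = √((-584.4)² + 289.1²) = 652.0 m.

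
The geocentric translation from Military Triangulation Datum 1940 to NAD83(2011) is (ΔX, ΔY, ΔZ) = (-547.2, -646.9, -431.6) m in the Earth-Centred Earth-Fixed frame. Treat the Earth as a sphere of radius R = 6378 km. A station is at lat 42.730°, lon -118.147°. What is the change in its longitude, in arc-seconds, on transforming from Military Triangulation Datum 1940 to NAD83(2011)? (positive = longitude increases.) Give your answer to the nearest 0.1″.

sin φ = 0.678544, cos φ = 0.734559, sin λ = -0.881740, cos λ = -0.471735.
East component: ΔE = −sin λ·ΔX + cos λ·ΔY = −(-0.881740)(-547.2) + (-0.471735)(-646.9) = -177.32 m.
1° of latitude spans πR/180 = 111317 m; at latitude φ, 1° of longitude spans that × cos φ = 81769.0 m, so Δλ = -177.32 / 81769.0 × 3600 = -7.807″.

Δλ = -7.8″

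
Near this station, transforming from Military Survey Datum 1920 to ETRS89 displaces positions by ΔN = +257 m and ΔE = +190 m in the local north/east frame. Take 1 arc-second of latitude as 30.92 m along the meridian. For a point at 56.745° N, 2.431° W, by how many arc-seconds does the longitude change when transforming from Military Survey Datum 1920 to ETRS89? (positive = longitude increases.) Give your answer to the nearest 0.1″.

At latitude 56.745°, cos φ = 0.548366.
1″ of longitude at this latitude = 30.92 × cos φ = 16.9555 m, so Δλ = 190.0 / 16.9555 = 11.206″.

Δλ = 11.2″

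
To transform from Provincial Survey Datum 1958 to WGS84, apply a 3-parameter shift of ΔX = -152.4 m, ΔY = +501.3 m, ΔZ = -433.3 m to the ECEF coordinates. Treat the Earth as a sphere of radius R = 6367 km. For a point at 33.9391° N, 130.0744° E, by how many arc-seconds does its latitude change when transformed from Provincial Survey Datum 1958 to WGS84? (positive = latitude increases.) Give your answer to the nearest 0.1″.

sin φ = 0.558311, cos φ = 0.829631, sin λ = 0.765209, cos λ = -0.643782.
North component: ΔN = −sin φ cos λ·ΔX − sin φ sin λ·ΔY + cos φ·ΔZ = −(0.558311)(-0.643782)(-152.4) − (0.558311)(0.765209)(501.3) + (0.829631)(-433.3) = -628.42 m.
1° of latitude spans πR/180 = 111125 m, so Δφ = -628.42 / 111125 × 3600 = -20.358″.

Δφ = -20.4″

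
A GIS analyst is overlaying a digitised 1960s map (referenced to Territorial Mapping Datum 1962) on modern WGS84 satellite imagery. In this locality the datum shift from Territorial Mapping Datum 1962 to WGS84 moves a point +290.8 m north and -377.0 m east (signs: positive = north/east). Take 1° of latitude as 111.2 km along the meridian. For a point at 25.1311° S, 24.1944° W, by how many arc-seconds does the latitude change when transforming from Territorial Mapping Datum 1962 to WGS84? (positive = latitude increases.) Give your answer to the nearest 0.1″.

Δφ = 9.4″

1° of latitude = 111.2 km, so Δφ = 290.8 / 111200 = 0.0026151° = 9.414″.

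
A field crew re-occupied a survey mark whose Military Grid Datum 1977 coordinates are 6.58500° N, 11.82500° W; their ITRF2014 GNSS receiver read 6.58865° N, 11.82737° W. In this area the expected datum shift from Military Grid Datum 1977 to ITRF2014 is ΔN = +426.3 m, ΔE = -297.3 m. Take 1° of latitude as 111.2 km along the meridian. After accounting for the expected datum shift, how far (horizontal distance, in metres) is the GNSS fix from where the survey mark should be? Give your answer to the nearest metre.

Observed coordinate differences: Δφ = +0.00365°, Δλ = -0.00237°.
Converting to metres (1° lat = 111200 m, cos φ = 0.993403): observed ΔN = 405.9 m, observed ΔE = -261.8 m.
Subtracting the expected shift leaves a residual of 405.9 − (426.3) = -20.4 m north and -261.8 − (-297.3) = 35.5 m east.
Residual distance = √((-20.4)² + 35.5²) = 40.9 m.

41 m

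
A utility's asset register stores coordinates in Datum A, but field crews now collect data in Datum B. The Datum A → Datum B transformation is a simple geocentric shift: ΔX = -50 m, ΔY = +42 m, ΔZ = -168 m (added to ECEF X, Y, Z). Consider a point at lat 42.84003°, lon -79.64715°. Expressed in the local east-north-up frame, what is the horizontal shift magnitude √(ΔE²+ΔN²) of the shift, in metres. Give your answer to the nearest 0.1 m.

98.2 m

At φ = 42.84003°, λ = -79.64715°: sin φ = 0.679954, cos φ = 0.733255, sin λ = -0.983720, cos λ = 0.179710.
ΔE = −sin λ·ΔX + cos λ·ΔY = −(-0.983720)·(-50) + (0.179710)·(42) = -41.64 m.
ΔN = −sin φ cos λ·ΔX − sin φ sin λ·ΔY + cos φ·ΔZ = −(0.679954)(0.179710)(-50) − (0.679954)(-0.983720)(42) + (0.733255)(-168) = -88.98 m.
Horizontal magnitude = √(ΔE² + ΔN²) = √((-41.64)² + (-88.98)²) = 98.24 m.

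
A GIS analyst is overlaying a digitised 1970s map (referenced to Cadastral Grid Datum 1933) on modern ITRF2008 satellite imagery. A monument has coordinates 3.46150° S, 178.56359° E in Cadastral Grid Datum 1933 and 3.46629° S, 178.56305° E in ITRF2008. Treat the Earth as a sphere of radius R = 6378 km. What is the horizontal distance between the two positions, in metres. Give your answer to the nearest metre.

Δφ = -3.46629° − -3.46150° = -0.00479°; Δλ = 178.56305° − 178.56359° = -0.00054°.
1° along a meridian = πR/180 = 111317 m.
ΔN = Δφ × 111317 = -533.2 m; ΔE = Δλ × 111317 × cos(-3.46150°) = -0.00054 × 111317 × 0.998176 = -60.0 m.
Distance = √(ΔE² + ΔN²) = √((-60.0)² + (-533.2)²) = 536.6 m.

537 m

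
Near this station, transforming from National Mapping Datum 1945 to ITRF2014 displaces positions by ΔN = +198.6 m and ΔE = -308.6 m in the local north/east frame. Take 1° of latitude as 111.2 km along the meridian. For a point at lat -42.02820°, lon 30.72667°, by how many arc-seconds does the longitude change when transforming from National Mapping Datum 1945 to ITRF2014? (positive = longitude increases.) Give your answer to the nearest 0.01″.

Δλ = -13.45″

At latitude -42.02820°, cos φ = 0.742815.
1° of longitude at this latitude = 111.2 × cos φ = 82.60 km, so Δλ = -308.6 / 82601.1 = -0.0037360° = -13.450″.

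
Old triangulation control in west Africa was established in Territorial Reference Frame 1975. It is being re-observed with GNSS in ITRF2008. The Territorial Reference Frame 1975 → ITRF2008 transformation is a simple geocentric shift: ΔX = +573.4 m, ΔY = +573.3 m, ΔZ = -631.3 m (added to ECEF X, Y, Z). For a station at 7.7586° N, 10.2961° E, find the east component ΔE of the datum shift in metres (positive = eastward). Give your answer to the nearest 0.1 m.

ΔE = 461.6 m

At φ = 7.7586°, λ = 10.2961°: sin φ = 0.135000, cos φ = 0.990846, sin λ = 0.178735, cos λ = 0.983897.
ΔE = −sin λ·ΔX + cos λ·ΔY = −(0.178735)·(573.4) + (0.983897)·(573.3) = 461.58 m.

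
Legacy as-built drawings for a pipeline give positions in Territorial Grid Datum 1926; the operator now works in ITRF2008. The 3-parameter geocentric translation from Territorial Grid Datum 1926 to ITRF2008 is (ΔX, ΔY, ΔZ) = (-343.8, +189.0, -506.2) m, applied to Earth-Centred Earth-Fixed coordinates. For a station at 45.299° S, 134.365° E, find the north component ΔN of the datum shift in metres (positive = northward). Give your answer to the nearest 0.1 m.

At φ = -45.299°, λ = 134.365°: sin φ = -0.710787, cos φ = 0.703407, sin λ = 0.714900, cos λ = -0.699227.
ΔN = −sin φ cos λ·ΔX − sin φ sin λ·ΔY + cos φ·ΔZ = −(-0.710787)(-0.699227)(-343.8) − (-0.710787)(0.714900)(189.0) + (0.703407)(-506.2) = -89.16 m.

ΔN = -89.2 m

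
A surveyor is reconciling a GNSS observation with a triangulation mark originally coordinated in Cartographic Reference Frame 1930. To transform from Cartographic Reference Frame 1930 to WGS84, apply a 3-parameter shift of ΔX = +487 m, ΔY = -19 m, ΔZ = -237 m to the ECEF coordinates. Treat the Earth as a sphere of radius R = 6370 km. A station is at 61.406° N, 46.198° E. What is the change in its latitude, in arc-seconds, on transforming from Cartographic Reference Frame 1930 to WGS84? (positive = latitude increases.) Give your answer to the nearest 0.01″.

sin φ = 0.878033, cos φ = 0.478600, sin λ = 0.721736, cos λ = 0.692168.
North component: ΔN = −sin φ cos λ·ΔX − sin φ sin λ·ΔY + cos φ·ΔZ = −(0.878033)(0.692168)(487) − (0.878033)(0.721736)(-19) + (0.478600)(-237) = -397.36 m.
1° of latitude spans πR/180 = 111177 m, so Δφ = -397.36 / 111177 × 3600 = -12.867″.

Δφ = -12.87″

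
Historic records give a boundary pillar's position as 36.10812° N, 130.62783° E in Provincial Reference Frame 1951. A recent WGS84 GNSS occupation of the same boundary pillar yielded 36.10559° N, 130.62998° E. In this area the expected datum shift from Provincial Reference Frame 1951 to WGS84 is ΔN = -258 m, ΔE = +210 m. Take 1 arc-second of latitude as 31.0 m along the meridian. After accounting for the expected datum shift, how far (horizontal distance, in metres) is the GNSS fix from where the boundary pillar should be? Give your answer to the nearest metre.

Observed coordinate differences: Δφ = -0.00253°, Δλ = +0.00215°.
Converting to metres (1° lat = 111600 m, cos φ = 0.807906): observed ΔN = -282.3 m, observed ΔE = 193.8 m.
Subtracting the expected shift leaves a residual of -282.3 − (-258) = -24.3 m north and 193.8 − (210) = -16.2 m east.
Residual distance = √((-24.3)² + (-16.2)²) = 29.2 m.

29 m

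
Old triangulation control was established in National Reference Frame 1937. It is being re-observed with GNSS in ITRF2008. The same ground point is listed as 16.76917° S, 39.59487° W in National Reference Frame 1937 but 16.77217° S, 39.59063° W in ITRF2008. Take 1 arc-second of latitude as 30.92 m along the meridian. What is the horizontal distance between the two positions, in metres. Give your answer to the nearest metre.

Δφ = -16.77217° − -16.76917° = -0.00300°; Δλ = -39.59063° − -39.59487° = +0.00424°.
1° of latitude = 3600 × 30.92 = 111312 m.
ΔN = Δφ × 111312 = -333.9 m; ΔE = Δλ × 111312 × cos(-16.76917°) = +0.00424 × 111312 × 0.957475 = 451.9 m.
Distance = √(ΔE² + ΔN²) = √(451.9² + (-333.9)²) = 561.9 m.

562 m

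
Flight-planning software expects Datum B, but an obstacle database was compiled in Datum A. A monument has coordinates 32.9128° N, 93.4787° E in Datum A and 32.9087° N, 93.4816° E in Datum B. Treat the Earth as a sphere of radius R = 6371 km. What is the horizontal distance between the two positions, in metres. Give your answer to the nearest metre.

Δφ = 32.9087° − 32.9128° = -0.0041°; Δλ = 93.4816° − 93.4787° = +0.0029°.
1° along a meridian = πR/180 = 111195 m.
ΔN = Δφ × 111195 = -455.9 m; ΔE = Δλ × 111195 × cos(32.9128°) = +0.0029 × 111195 × 0.839498 = 270.7 m.
Distance = √(ΔE² + ΔN²) = √(270.7² + (-455.9)²) = 530.2 m.

530 m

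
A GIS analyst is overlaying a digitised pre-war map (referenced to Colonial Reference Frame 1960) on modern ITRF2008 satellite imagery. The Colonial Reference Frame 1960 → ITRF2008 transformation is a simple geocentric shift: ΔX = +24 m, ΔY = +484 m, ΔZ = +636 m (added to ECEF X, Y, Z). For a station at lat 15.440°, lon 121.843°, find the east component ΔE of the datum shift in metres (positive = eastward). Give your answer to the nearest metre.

ΔE = -276 m

The local east axis at (φ, λ) is (−sin λ, cos λ, 0), so ΔE = −sin(121.843°)·24 + cos(121.843°)·484 = -275.74 m.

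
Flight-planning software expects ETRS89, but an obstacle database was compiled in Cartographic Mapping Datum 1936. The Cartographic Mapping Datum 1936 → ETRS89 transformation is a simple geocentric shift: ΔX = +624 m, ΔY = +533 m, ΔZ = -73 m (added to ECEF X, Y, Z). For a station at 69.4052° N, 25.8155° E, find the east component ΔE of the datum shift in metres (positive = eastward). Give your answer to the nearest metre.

ΔE = 208 m

At φ = 69.4052°, λ = 25.8155°: sin φ = 0.936091, cos φ = 0.351757, sin λ = 0.435475, cos λ = 0.900201.
ΔE = −sin λ·ΔX + cos λ·ΔY = −(0.435475)·(624) + (0.900201)·(533) = 208.07 m.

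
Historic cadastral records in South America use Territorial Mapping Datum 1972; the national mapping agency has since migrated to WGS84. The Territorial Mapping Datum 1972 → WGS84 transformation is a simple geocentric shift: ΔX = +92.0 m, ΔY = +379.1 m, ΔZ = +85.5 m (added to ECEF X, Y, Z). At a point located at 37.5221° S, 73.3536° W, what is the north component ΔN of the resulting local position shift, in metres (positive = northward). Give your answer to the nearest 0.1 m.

ΔN = -137.4 m

At φ = -37.5221°, λ = -73.3536°: sin φ = -0.609067, cos φ = 0.793118, sin λ = -0.958091, cos λ = 0.286464.
ΔN = −sin φ cos λ·ΔX − sin φ sin λ·ΔY + cos φ·ΔZ = −(-0.609067)(0.286464)(92.0) − (-0.609067)(-0.958091)(379.1) + (0.793118)(85.5) = -137.36 m.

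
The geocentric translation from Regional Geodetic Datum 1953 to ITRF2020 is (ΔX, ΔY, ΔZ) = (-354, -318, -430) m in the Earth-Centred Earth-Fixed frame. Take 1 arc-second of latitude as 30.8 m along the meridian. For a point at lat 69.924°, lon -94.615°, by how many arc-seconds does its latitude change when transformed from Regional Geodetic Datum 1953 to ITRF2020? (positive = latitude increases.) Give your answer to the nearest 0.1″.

Δφ = -15.3″

sin φ = 0.939238, cos φ = 0.343266, sin λ = -0.996758, cos λ = -0.080460.
North component: ΔN = −sin φ cos λ·ΔX − sin φ sin λ·ΔY + cos φ·ΔZ = −(0.939238)(-0.080460)(-354) − (0.939238)(-0.996758)(-318) + (0.343266)(-430) = -472.07 m.
1° of latitude spans 3600 × 30.80 = 110880 m, so Δφ = -472.07 / 110880 × 3600 = -15.327″.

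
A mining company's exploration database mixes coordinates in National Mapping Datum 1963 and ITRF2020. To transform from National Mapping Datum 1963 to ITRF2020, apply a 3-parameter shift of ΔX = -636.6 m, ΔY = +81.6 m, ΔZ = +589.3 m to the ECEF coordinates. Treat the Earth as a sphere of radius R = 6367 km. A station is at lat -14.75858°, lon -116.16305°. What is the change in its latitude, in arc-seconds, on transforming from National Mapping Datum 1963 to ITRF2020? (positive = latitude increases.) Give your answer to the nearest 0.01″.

Δφ = 20.17″

sin φ = -0.254747, cos φ = 0.967008, sin λ = -0.897543, cos λ = -0.440927.
North component: ΔN = −sin φ cos λ·ΔX − sin φ sin λ·ΔY + cos φ·ΔZ = −(-0.254747)(-0.440927)(-636.6) − (-0.254747)(-0.897543)(81.6) + (0.967008)(589.3) = 622.71 m.
1° of latitude spans πR/180 = 111125 m, so Δφ = 622.71 / 111125 × 3600 = 20.173″.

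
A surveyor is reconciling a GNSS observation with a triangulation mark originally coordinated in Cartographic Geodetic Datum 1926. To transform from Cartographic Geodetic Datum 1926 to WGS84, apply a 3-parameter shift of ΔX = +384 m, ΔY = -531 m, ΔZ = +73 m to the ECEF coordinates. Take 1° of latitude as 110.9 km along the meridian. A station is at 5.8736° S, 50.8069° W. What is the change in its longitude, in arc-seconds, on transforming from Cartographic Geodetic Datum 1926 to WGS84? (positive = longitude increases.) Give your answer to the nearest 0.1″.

Δλ = -1.2″

sin φ = -0.102334, cos φ = 0.994750, sin λ = -0.775021, cos λ = 0.631936.
East component: ΔE = −sin λ·ΔX + cos λ·ΔY = −(-0.775021)(384) + (0.631936)(-531) = -37.95 m.
1° of latitude spans 110900 m; at latitude φ, 1° of longitude spans that × cos φ = 110317.8 m, so Δλ = -37.95 / 110317.8 × 3600 = -1.238″.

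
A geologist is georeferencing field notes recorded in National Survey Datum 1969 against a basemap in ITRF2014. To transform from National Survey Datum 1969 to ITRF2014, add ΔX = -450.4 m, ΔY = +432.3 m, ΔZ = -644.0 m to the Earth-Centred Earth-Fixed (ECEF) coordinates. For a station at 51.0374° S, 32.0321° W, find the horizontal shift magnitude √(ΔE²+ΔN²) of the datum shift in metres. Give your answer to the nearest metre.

At φ = -51.0374°, λ = -32.0321°: sin φ = -0.777557, cos φ = 0.628813, sin λ = -0.530394, cos λ = 0.847751.
ΔE = −sin λ·ΔX + cos λ·ΔY = −(-0.530394)·(-450.4) + (0.847751)·(432.3) = 127.59 m.
ΔN = −sin φ cos λ·ΔX − sin φ sin λ·ΔY + cos φ·ΔZ = −(-0.777557)(0.847751)(-450.4) − (-0.777557)(-0.530394)(432.3) + (0.628813)(-644.0) = -880.13 m.
Horizontal magnitude = √(ΔE² + ΔN²) = √(127.59² + (-880.13)²) = 889.33 m.

889 m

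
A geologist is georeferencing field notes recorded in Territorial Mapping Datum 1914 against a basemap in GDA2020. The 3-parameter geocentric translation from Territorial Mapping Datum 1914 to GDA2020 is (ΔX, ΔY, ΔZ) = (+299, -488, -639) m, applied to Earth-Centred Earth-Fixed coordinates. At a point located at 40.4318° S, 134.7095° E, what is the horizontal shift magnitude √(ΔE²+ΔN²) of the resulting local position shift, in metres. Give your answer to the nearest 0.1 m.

At φ = -40.4318°, λ = 134.7095°: sin φ = -0.648542, cos φ = 0.761178, sin λ = 0.710683, cos λ = -0.703513.
ΔE = −sin λ·ΔX + cos λ·ΔY = −(0.710683)·(299) + (-0.703513)·(-488) = 130.82 m.
ΔN = −sin φ cos λ·ΔX − sin φ sin λ·ΔY + cos φ·ΔZ = −(-0.648542)(-0.703513)(299) − (-0.648542)(0.710683)(-488) + (0.761178)(-639) = -847.74 m.
Horizontal magnitude = √(ΔE² + ΔN²) = √(130.82² + (-847.74)²) = 857.77 m.

857.8 m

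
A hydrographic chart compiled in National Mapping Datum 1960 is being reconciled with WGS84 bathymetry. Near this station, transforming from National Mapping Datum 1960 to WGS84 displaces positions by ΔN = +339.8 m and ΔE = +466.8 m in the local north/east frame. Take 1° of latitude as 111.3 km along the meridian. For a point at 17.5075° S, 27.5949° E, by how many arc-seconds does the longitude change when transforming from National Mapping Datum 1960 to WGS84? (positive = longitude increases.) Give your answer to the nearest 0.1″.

At latitude -17.5075°, cos φ = 0.953678.
1° of longitude at this latitude = 111.3 × cos φ = 106.14 km, so Δλ = 466.8 / 106144.3 = 0.0043978° = 15.832″.

Δλ = 15.8″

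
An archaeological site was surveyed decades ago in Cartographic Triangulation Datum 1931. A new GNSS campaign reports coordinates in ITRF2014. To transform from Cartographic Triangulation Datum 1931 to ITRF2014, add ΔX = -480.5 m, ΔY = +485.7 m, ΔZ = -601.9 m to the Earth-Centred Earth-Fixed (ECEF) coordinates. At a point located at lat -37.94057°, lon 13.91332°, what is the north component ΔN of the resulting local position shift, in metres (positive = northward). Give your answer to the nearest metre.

The local north axis is (−sin φ cos λ, −sin φ sin λ, cos φ), giving ΔN = -286.765 + 71.807 − 474.688 = -689.65 m.

ΔN = -690 m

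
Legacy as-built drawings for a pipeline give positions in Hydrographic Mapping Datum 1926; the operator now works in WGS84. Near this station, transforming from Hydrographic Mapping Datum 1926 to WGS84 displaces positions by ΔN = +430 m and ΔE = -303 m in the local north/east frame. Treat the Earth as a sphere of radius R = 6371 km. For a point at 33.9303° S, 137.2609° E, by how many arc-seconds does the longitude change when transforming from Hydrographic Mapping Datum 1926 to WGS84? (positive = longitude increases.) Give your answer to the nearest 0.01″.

At latitude -33.9303°, cos φ = 0.829717.
One radian of longitude at latitude φ spans R cos φ, so Δλ = ΔE / (R cos φ) = -303.0 / (6371000 × 0.829717) = -5.7320e-05 rad = -11.823″.

Δλ = -11.82″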